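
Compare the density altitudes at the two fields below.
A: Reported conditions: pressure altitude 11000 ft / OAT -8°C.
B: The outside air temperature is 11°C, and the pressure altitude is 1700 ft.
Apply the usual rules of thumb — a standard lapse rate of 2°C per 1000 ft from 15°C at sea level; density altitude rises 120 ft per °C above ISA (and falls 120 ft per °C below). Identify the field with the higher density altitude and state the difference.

A: ISA temp = -7°C, deviation -1°C, DA = 11000 + 120 × (-1) = 10880 ft.
B: ISA temp = 11.6°C, deviation -0.6°C, DA = 1700 + 120 × (-0.6) = 1628 ft.
A is higher by 10880 − 1628 = 9252 ft.

A by 9252 ft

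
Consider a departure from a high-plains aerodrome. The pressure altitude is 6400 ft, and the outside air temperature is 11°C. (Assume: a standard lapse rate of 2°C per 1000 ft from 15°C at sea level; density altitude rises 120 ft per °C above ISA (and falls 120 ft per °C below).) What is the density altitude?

7456 ft

ISA temperature at 6400 ft = 15 − 2 × (6400/1000) = 2.2°C.
ISA deviation = 11 − 2.2 = +8.8°C.
Density altitude = 6400 + 120 × (8.8) = 6400 + (+1056) = 7456 ft.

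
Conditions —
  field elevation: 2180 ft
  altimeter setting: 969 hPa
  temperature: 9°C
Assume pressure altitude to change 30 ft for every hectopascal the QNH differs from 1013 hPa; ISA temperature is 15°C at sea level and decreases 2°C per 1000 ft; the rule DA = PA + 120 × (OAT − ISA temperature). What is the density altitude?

Pressure altitude = 2180 + (1013 − 969) × 30 = 2180 + (+1320) = 3500 ft.
ISA temperature at 3500 ft = 15 − 2 × (3500/1000) = 8°C.
ISA deviation = 9 − 8 = +1°C.
Density altitude = 3500 + 120 × (1) = 3620 ft.

3620 ft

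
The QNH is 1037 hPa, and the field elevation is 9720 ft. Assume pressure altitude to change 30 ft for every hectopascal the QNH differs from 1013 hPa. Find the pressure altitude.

Pressure correction = (1013 − 1037) × 30 = -720 ft.
Pressure altitude = 9720 + (-720) = 9000 ft.

9000 ft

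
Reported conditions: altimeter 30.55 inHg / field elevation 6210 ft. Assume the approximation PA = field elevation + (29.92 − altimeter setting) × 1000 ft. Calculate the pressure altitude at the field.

Pressure correction = (29.92 − 30.55) × 1000 = -630 ft.
Pressure altitude = 6210 + (-630) = 5580 ft.

5580 ft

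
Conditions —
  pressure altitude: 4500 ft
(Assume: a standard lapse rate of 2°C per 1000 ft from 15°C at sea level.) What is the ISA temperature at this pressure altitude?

6°C

ISA temperature = 15 − 2 × (4500/1000) = 15 − 9 = 6°C.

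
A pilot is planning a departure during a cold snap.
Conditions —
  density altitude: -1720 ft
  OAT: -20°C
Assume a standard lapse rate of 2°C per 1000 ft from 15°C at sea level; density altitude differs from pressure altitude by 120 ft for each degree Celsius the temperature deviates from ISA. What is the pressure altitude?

DA = PA + 120 × (OAT − (15 − 2·PA/1000)) = PA + 120·OAT − 1800 + 0.24·PA = 1.24·PA + 120·OAT − 1800.
So 1.24·PA = -1720 − 120 × (-20) + 1800 = 2480.
PA = 2480 / 1.24 = 2000 ft.

2000 ft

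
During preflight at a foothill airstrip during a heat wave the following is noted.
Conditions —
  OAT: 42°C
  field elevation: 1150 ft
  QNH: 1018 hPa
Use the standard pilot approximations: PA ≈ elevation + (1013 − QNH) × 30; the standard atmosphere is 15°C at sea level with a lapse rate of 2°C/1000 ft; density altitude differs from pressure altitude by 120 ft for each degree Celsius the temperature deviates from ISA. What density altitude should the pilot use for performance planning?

4480 ft

Pressure altitude = 1150 + (1013 − 1018) × 30 = 1150 + (-150) = 1000 ft.
ISA temperature at 1000 ft = 15 − 2 × (1000/1000) = 13°C.
ISA deviation = 42 − 13 = +29°C.
Density altitude = 1000 + 120 × (29) = 4480 ft.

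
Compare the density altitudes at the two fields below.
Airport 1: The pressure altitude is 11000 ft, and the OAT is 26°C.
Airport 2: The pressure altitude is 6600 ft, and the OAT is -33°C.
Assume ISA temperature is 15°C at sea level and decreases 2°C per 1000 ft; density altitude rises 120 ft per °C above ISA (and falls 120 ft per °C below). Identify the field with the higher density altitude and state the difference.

Airport 1 by 12536 ft

Airport 1: ISA temp = -7°C, deviation +33°C, DA = 11000 + 120 × 33 = 14960 ft.
Airport 2: ISA temp = 1.8°C, deviation -34.8°C, DA = 6600 + 120 × (-34.8) = 2424 ft.
Airport 1 is higher by 14960 − 2424 = 12536 ft.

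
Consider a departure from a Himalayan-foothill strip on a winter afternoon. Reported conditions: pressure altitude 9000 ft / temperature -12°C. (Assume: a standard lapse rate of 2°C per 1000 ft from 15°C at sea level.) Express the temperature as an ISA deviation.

ISA-9°C

ISA temperature at 9000 ft = 15 − 2 × (9000/1000) = -3°C.
Deviation = OAT − ISA = -12 − (-3) = -9°C.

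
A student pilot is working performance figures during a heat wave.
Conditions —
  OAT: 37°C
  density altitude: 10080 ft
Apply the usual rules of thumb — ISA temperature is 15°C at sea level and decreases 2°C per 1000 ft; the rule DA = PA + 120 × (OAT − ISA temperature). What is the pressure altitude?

6000 ft

DA = PA + 120 × (OAT − (15 − 2·PA/1000)) = PA + 120·OAT − 1800 + 0.24·PA = 1.24·PA + 120·OAT − 1800.
So 1.24·PA = 10080 − 120 × 37 + 1800 = 7440.
PA = 7440 / 1.24 = 6000 ft.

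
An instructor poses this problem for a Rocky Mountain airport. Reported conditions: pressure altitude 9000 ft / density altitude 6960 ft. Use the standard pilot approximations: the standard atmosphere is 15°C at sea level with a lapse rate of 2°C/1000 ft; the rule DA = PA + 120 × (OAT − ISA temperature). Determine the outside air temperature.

-20°C

Density altitude − pressure altitude = 6960 − 9000 = -2040 ft.
At 120 ft/°C that is an ISA deviation of -2040/120 = -17°C.
ISA temperature at 9000 ft = 15 − 2 × (9000/1000) = -3°C.
OAT = ISA + deviation = -3 + (-17) = -20°C.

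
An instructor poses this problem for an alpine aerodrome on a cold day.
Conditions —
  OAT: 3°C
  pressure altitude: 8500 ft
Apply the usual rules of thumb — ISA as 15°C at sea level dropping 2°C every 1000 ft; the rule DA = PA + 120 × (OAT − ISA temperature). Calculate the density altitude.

9100 ft

ISA temperature at 8500 ft = 15 − 2 × (8500/1000) = -2°C.
ISA deviation = 3 − (-2) = +5°C.
Density altitude = 8500 + 120 × (5) = 8500 + (+600) = 9100 ft.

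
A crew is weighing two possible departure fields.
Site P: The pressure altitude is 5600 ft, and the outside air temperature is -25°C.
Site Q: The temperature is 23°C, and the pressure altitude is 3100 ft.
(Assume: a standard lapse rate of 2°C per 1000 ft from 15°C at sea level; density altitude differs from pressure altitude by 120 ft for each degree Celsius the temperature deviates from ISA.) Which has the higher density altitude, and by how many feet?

Site P: ISA temp = 3.8°C, deviation -28.8°C, DA = 5600 + 120 × (-28.8) = 2144 ft.
Site Q: ISA temp = 8.8°C, deviation +14.2°C, DA = 3100 + 120 × 14.2 = 4804 ft.
Site Q is higher by 4804 − 2144 = 2660 ft.

Site Q by 2660 ft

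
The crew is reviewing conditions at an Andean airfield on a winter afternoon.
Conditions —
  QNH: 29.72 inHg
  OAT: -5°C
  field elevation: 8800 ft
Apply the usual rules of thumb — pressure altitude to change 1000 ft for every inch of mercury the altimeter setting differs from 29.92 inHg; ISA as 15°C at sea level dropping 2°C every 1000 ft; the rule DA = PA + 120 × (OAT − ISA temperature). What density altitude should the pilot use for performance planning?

Pressure altitude = 8800 + (29.92 − 29.72) × 1000 = 8800 + (+200) = 9000 ft.
ISA temperature at 9000 ft = 15 − 2 × (9000/1000) = -3°C.
ISA deviation = -5 − (-3) = -2°C.
Density altitude = 9000 + 120 × (-2) = 8760 ft.

8760 ft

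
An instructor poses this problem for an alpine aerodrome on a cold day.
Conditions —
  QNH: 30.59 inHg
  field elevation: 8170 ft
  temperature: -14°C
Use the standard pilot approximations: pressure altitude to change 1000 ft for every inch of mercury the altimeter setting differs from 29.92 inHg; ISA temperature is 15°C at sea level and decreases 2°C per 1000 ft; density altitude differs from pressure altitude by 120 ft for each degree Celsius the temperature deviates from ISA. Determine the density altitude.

Pressure altitude = 8170 + (29.92 − 30.59) × 1000 = 8170 + (-670) = 7500 ft.
ISA temperature at 7500 ft = 15 − 2 × (7500/1000) = 0°C.
ISA deviation = -14 − 0 = -14°C.
Density altitude = 7500 + 120 × (-14) = 5820 ft.

5820 ft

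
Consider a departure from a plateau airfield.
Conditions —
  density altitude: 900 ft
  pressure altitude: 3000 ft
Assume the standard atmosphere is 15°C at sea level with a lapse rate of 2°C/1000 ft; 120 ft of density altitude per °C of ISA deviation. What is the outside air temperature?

-8.5°C

Density altitude − pressure altitude = 900 − 3000 = -2100 ft.
At 120 ft/°C that is an ISA deviation of -2100/120 = -17.5°C.
ISA temperature at 3000 ft = 15 − 2 × (3000/1000) = 9°C.
OAT = ISA + deviation = 9 + (-17.5) = -8.5°C.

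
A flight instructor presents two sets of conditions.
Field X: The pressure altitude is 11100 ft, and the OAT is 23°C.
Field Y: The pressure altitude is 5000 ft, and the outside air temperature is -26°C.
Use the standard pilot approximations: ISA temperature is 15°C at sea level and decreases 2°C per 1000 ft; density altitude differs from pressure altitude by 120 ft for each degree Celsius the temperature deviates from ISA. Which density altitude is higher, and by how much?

Field X: ISA temp = -7.2°C, deviation +30.2°C, DA = 11100 + 120 × 30.2 = 14724 ft.
Field Y: ISA temp = 5°C, deviation -31°C, DA = 5000 + 120 × (-31) = 1280 ft.
Field X is higher by 14724 − 1280 = 13444 ft.

Field X by 13444 ft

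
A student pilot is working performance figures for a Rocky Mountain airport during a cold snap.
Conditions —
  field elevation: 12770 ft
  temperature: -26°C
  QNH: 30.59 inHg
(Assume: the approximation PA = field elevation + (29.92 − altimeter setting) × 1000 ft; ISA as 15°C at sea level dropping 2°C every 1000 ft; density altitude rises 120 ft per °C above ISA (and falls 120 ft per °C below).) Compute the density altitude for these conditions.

Pressure altitude = 12770 + (29.92 − 30.59) × 1000 = 12770 + (-670) = 12100 ft.
ISA temperature at 12100 ft = 15 − 2 × (12100/1000) = -9.2°C.
ISA deviation = -26 − (-9.2) = -16.8°C.
Density altitude = 12100 + 120 × (-16.8) = 10084 ft.

10084 ft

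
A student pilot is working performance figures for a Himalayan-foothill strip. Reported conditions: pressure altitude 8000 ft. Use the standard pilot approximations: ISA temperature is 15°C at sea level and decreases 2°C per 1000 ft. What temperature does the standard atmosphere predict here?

ISA temperature = 15 − 2 × (8000/1000) = 15 − 16 = -1°C.

-1°C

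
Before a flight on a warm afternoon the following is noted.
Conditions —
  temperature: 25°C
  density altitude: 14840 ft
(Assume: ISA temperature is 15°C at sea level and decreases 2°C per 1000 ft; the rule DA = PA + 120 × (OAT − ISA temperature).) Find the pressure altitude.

DA = PA + 120 × (OAT − (15 − 2·PA/1000)) = PA + 120·OAT − 1800 + 0.24·PA = 1.24·PA + 120·OAT − 1800.
So 1.24·PA = 14840 − 120 × 25 + 1800 = 13640.
PA = 13640 / 1.24 = 11000 ft.

11000 ft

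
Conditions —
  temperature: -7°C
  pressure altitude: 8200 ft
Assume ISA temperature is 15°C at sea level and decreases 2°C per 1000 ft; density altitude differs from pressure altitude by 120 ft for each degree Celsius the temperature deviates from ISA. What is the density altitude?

7528 ft

ISA temperature at 8200 ft = 15 − 2 × (8200/1000) = -1.4°C.
ISA deviation = -7 − (-1.4) = -5.6°C.
Density altitude = 8200 + 120 × (-5.6) = 8200 + (-672) = 7528 ft.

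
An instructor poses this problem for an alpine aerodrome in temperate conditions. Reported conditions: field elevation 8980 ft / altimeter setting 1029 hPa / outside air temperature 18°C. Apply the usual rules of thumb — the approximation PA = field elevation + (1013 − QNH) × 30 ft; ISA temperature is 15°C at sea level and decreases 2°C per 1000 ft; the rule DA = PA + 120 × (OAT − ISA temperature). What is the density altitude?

10900 ft

Pressure altitude = 8980 + (1013 − 1029) × 30 = 8980 + (-480) = 8500 ft.
ISA temperature at 8500 ft = 15 − 2 × (8500/1000) = -2°C.
ISA deviation = 18 − (-2) = +20°C.
Density altitude = 8500 + 120 × (20) = 10900 ft.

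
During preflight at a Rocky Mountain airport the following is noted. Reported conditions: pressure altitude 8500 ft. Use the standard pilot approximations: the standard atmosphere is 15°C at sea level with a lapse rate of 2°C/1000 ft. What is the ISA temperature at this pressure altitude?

ISA temperature = 15 − 2 × (8500/1000) = 15 − 17 = -2°C.

-2°C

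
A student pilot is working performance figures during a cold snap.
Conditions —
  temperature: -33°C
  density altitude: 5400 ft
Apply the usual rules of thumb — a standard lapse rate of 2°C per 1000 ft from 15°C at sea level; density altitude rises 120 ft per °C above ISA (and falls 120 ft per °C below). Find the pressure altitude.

DA = PA + 120 × (OAT − (15 − 2·PA/1000)) = PA + 120·OAT − 1800 + 0.24·PA = 1.24·PA + 120·OAT − 1800.
So 1.24·PA = 5400 − 120 × (-33) + 1800 = 11160.
PA = 11160 / 1.24 = 9000 ft.

9000 ft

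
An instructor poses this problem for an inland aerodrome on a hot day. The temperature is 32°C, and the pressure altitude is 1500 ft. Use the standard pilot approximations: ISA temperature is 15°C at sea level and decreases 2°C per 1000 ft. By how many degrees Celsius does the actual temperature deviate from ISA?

ISA+20°C

ISA temperature at 1500 ft = 15 − 2 × (1500/1000) = 12°C.
Deviation = OAT − ISA = 32 − 12 = +20°C.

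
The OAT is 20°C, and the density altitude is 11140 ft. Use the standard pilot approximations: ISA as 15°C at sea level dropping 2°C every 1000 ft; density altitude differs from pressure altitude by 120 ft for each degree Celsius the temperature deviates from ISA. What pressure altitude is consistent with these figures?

DA = PA + 120 × (OAT − (15 − 2·PA/1000)) = PA + 120·OAT − 1800 + 0.24·PA = 1.24·PA + 120·OAT − 1800.
So 1.24·PA = 11140 − 120 × 20 + 1800 = 10540.
PA = 10540 / 1.24 = 8500 ft.

8500 ft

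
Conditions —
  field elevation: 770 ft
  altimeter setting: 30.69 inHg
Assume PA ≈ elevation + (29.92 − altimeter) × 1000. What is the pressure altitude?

0 ft

Pressure correction = (29.92 − 30.69) × 1000 = -770 ft.
Pressure altitude = 770 + (-770) = 0 ft.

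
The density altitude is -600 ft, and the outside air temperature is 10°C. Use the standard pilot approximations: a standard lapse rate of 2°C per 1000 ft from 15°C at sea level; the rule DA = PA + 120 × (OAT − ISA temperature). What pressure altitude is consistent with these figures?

0 ft

DA = PA + 120 × (OAT − (15 − 2·PA/1000)) = PA + 120·OAT − 1800 + 0.24·PA = 1.24·PA + 120·OAT − 1800.
So 1.24·PA = -600 − 120 × 10 + 1800 = 0.
PA = 0 / 1.24 = 0 ft.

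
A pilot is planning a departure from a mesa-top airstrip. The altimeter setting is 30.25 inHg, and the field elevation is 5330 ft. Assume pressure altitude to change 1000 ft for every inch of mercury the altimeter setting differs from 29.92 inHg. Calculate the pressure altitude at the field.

5000 ft

Pressure correction = (29.92 − 30.25) × 1000 = -330 ft.
Pressure altitude = 5330 + (-330) = 5000 ft.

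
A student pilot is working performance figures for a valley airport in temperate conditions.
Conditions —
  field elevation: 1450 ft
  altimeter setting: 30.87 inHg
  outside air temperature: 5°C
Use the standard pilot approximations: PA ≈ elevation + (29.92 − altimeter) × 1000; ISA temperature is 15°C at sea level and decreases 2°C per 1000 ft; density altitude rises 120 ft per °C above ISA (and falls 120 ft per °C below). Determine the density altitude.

-580 ft

Pressure altitude = 1450 + (29.92 − 30.87) × 1000 = 1450 + (-950) = 500 ft.
ISA temperature at 500 ft = 15 − 2 × (500/1000) = 14°C.
ISA deviation = 5 − 14 = -9°C.
Density altitude = 500 + 120 × (-9) = -580 ft.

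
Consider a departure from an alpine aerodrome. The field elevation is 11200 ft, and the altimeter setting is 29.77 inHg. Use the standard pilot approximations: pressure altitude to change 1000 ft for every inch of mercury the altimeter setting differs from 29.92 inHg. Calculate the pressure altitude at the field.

11350 ft

Pressure correction = (29.92 − 29.77) × 1000 = +150 ft.
Pressure altitude = 11200 + (+150) = 11350 ft.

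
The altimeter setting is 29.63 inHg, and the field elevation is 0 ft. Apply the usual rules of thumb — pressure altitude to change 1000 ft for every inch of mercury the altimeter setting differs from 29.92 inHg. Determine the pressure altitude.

Pressure correction = (29.92 − 29.63) × 1000 = +290 ft.
Pressure altitude = 0 + (+290) = 290 ft.

290 ft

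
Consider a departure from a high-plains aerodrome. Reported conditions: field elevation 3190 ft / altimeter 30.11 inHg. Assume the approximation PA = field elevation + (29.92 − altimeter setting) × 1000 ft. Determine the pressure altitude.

Pressure correction = (29.92 − 30.11) × 1000 = -190 ft.
Pressure altitude = 3190 + (-190) = 3000 ft.

3000 ft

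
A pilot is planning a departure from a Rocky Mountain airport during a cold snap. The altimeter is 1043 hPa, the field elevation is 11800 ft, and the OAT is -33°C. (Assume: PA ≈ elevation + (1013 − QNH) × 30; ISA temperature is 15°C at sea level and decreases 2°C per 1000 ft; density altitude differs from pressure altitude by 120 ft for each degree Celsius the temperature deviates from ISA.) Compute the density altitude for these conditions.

7756 ft

Pressure altitude = 11800 + (1013 − 1043) × 30 = 11800 + (-900) = 10900 ft.
ISA temperature at 10900 ft = 15 − 2 × (10900/1000) = -6.8°C.
ISA deviation = -33 − (-6.8) = -26.2°C.
Density altitude = 10900 + 120 × (-26.2) = 7756 ft.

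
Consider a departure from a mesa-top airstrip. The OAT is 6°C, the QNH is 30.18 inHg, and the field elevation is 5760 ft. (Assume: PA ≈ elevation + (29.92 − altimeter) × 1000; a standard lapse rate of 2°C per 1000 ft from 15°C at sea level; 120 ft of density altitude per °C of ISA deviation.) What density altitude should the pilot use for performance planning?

5740 ft

Pressure altitude = 5760 + (29.92 − 30.18) × 1000 = 5760 + (-260) = 5500 ft.
ISA temperature at 5500 ft = 15 − 2 × (5500/1000) = 4°C.
ISA deviation = 6 − 4 = +2°C.
Density altitude = 5500 + 120 × (2) = 5740 ft.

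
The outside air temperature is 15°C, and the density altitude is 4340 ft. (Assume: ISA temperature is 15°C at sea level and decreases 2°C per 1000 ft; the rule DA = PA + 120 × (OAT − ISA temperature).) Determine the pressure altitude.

DA = PA + 120 × (OAT − (15 − 2·PA/1000)) = PA + 120·OAT − 1800 + 0.24·PA = 1.24·PA + 120·OAT − 1800.
So 1.24·PA = 4340 − 120 × 15 + 1800 = 4340.
PA = 4340 / 1.24 = 3500 ft.

3500 ft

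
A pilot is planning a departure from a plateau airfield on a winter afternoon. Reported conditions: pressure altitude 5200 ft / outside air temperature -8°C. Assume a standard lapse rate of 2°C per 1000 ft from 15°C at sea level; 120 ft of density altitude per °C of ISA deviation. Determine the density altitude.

3688 ft

ISA temperature at 5200 ft = 15 − 2 × (5200/1000) = 4.6°C.
ISA deviation = -8 − 4.6 = -12.6°C.
Density altitude = 5200 + 120 × (-12.6) = 5200 + (-1512) = 3688 ft.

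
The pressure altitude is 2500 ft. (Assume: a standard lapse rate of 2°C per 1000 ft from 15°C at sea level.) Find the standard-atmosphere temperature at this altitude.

10°C

ISA temperature = 15 − 2 × (2500/1000) = 15 − 5 = 10°C.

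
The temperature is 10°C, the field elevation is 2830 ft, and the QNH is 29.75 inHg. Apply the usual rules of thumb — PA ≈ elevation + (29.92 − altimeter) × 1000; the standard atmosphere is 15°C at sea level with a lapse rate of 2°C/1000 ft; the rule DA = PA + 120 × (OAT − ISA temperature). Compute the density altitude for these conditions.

3120 ft

Pressure altitude = 2830 + (29.92 − 29.75) × 1000 = 2830 + (+170) = 3000 ft.
ISA temperature at 3000 ft = 15 − 2 × (3000/1000) = 9°C.
ISA deviation = 10 − 9 = +1°C.
Density altitude = 3000 + 120 × (1) = 3120 ft.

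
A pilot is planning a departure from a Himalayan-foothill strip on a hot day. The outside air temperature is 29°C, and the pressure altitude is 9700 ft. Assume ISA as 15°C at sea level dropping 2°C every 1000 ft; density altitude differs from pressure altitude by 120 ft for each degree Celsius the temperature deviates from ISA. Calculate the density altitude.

13708 ft

ISA temperature at 9700 ft = 15 − 2 × (9700/1000) = -4.4°C.
ISA deviation = 29 − (-4.4) = +33.4°C.
Density altitude = 9700 + 120 × (33.4) = 9700 + (+4008) = 13708 ft.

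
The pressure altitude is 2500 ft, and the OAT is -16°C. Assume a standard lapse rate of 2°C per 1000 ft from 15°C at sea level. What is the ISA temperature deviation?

ISA-26°C

ISA temperature at 2500 ft = 15 − 2 × (2500/1000) = 10°C.
Deviation = OAT − ISA = -16 − 10 = -26°C.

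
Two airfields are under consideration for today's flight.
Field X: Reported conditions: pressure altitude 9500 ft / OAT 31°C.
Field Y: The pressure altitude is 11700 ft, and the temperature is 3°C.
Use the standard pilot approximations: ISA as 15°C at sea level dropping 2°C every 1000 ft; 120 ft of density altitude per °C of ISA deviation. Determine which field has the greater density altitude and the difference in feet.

Field X: ISA temp = -4°C, deviation +35°C, DA = 9500 + 120 × 35 = 13700 ft.
Field Y: ISA temp = -8.4°C, deviation +11.4°C, DA = 11700 + 120 × 11.4 = 13068 ft.
Field X is higher by 13700 − 13068 = 632 ft.

Field X by 632 ft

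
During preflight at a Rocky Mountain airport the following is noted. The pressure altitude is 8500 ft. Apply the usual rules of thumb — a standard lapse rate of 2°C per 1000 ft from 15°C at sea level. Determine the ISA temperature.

ISA temperature = 15 − 2 × (8500/1000) = 15 − 17 = -2°C.

-2°C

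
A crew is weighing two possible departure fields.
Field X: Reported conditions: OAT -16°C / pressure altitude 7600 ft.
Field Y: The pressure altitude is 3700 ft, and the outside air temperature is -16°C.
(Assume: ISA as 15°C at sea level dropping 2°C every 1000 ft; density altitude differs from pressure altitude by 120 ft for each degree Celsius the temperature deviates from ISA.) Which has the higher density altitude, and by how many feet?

Field X by 4836 ft

Field X: ISA temp = -0.2°C, deviation -15.8°C, DA = 7600 + 120 × (-15.8) = 5704 ft.
Field Y: ISA temp = 7.6°C, deviation -23.6°C, DA = 3700 + 120 × (-23.6) = 868 ft.
Field X is higher by 5704 − 868 = 4836 ft.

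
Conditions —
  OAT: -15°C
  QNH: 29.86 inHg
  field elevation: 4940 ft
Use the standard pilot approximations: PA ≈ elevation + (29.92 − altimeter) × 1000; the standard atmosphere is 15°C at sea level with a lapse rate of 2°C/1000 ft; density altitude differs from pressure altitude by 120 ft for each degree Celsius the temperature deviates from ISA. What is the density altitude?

2600 ft

Pressure altitude = 4940 + (29.92 − 29.86) × 1000 = 4940 + (+60) = 5000 ft.
ISA temperature at 5000 ft = 15 − 2 × (5000/1000) = 5°C.
ISA deviation = -15 − 5 = -20°C.
Density altitude = 5000 + 120 × (-20) = 2600 ft.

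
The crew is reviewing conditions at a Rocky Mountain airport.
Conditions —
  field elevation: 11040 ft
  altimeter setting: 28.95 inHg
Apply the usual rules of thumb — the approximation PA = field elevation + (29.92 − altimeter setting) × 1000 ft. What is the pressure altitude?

Pressure correction = (29.92 − 28.95) × 1000 = +970 ft.
Pressure altitude = 11040 + (+970) = 12010 ft.

12010 ft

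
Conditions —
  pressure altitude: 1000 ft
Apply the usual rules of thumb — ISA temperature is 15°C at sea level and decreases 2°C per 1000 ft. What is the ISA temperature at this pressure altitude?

13°C

ISA temperature = 15 − 2 × (1000/1000) = 15 − 2 = 13°C.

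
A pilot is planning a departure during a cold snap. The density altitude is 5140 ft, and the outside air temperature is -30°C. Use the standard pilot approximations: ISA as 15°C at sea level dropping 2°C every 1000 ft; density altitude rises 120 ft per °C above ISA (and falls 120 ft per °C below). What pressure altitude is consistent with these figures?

DA = PA + 120 × (OAT − (15 − 2·PA/1000)) = PA + 120·OAT − 1800 + 0.24·PA = 1.24·PA + 120·OAT − 1800.
So 1.24·PA = 5140 − 120 × (-30) + 1800 = 10540.
PA = 10540 / 1.24 = 8500 ft.

8500 ft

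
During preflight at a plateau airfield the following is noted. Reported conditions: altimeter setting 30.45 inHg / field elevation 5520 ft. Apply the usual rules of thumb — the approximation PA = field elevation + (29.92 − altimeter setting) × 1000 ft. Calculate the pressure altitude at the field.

4990 ft

Pressure correction = (29.92 − 30.45) × 1000 = -530 ft.
Pressure altitude = 5520 + (-530) = 4990 ft.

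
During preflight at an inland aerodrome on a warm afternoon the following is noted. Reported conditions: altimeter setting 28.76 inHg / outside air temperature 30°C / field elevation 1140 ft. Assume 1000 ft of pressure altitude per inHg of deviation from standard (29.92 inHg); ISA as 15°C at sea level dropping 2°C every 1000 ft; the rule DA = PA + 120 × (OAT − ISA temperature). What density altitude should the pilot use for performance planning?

Pressure altitude = 1140 + (29.92 − 28.76) × 1000 = 1140 + (+1160) = 2300 ft.
ISA temperature at 2300 ft = 15 − 2 × (2300/1000) = 10.4°C.
ISA deviation = 30 − 10.4 = +19.6°C.
Density altitude = 2300 + 120 × (19.6) = 4652 ft.

4652 ft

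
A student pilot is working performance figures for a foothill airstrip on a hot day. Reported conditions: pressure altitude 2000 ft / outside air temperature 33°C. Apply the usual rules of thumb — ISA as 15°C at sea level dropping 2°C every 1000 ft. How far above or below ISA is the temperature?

ISA temperature at 2000 ft = 15 − 2 × (2000/1000) = 11°C.
Deviation = OAT − ISA = 33 − 11 = +22°C.

ISA+22°C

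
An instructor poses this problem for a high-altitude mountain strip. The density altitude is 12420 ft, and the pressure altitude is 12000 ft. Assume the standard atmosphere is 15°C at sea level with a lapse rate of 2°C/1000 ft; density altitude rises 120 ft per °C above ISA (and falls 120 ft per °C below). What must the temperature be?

-5.5°C

Density altitude − pressure altitude = 12420 − 12000 = +420 ft.
At 120 ft/°C that is an ISA deviation of 420/120 = +3.5°C.
ISA temperature at 12000 ft = 15 − 2 × (12000/1000) = -9°C.
OAT = ISA + deviation = -9 + (+3.5) = -5.5°C.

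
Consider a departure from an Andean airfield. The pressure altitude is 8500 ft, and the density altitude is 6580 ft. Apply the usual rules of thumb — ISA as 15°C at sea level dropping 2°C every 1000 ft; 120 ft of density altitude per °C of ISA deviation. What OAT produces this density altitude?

-18°C

Density altitude − pressure altitude = 6580 − 8500 = -1920 ft.
At 120 ft/°C that is an ISA deviation of -1920/120 = -16°C.
ISA temperature at 8500 ft = 15 − 2 × (8500/1000) = -2°C.
OAT = ISA + deviation = -2 + (-16) = -18°C.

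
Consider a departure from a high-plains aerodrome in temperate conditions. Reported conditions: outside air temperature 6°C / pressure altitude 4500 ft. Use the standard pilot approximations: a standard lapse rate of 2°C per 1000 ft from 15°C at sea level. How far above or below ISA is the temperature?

ISA0°C

ISA temperature at 4500 ft = 15 − 2 × (4500/1000) = 6°C.
Deviation = OAT − ISA = 6 − 6 = 0°C.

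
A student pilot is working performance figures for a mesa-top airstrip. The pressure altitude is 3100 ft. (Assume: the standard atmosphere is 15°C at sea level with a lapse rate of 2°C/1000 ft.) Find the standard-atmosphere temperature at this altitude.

ISA temperature = 15 − 2 × (3100/1000) = 15 − 6.2 = 8.8°C.

8.8°C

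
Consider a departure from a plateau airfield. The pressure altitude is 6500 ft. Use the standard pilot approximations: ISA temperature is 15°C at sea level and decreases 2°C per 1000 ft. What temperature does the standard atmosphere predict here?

ISA temperature = 15 − 2 × (6500/1000) = 15 − 13 = 2°C.

2°C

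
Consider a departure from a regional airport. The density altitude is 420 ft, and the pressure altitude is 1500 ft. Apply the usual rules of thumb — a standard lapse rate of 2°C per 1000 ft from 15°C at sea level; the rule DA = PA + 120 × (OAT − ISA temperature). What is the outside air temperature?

3°C

Density altitude − pressure altitude = 420 − 1500 = -1080 ft.
At 120 ft/°C that is an ISA deviation of -1080/120 = -9°C.
ISA temperature at 1500 ft = 15 − 2 × (1500/1000) = 12°C.
OAT = ISA + deviation = 12 + (-9) = 3°C.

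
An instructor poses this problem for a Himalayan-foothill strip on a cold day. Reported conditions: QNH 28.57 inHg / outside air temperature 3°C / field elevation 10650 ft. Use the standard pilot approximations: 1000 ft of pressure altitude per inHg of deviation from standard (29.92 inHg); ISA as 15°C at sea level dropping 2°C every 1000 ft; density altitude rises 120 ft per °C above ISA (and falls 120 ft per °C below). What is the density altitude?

13440 ft

Pressure altitude = 10650 + (29.92 − 28.57) × 1000 = 10650 + (+1350) = 12000 ft.
ISA temperature at 12000 ft = 15 − 2 × (12000/1000) = -9°C.
ISA deviation = 3 − (-9) = +12°C.
Density altitude = 12000 + 120 × (12) = 13440 ft.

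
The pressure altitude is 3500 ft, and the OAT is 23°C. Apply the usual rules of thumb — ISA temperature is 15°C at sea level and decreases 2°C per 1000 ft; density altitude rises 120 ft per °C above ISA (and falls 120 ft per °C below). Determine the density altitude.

ISA temperature at 3500 ft = 15 − 2 × (3500/1000) = 8°C.
ISA deviation = 23 − 8 = +15°C.
Density altitude = 3500 + 120 × (15) = 3500 + (+1800) = 5300 ft.

5300 ft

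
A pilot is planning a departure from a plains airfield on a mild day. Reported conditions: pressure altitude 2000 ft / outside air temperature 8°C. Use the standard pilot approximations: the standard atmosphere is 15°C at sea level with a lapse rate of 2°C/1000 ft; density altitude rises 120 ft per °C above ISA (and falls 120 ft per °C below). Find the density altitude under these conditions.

ISA temperature at 2000 ft = 15 − 2 × (2000/1000) = 11°C.
ISA deviation = 8 − 11 = -3°C.
Density altitude = 2000 + 120 × (-3) = 2000 + (-360) = 1640 ft.

1640 ft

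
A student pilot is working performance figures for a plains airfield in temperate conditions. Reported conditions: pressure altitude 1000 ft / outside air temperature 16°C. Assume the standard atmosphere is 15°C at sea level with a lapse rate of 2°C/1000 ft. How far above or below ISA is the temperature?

ISA+3°C

ISA temperature at 1000 ft = 15 − 2 × (1000/1000) = 13°C.
Deviation = OAT − ISA = 16 − 13 = +3°C.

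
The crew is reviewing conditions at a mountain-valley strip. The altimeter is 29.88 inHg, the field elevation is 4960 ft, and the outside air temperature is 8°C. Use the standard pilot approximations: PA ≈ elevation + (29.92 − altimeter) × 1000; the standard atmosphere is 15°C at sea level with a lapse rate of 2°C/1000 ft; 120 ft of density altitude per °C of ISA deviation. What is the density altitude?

5360 ft

Pressure altitude = 4960 + (29.92 − 29.88) × 1000 = 4960 + (+40) = 5000 ft.
ISA temperature at 5000 ft = 15 − 2 × (5000/1000) = 5°C.
ISA deviation = 8 − 5 = +3°C.
Density altitude = 5000 + 120 × (3) = 5360 ft.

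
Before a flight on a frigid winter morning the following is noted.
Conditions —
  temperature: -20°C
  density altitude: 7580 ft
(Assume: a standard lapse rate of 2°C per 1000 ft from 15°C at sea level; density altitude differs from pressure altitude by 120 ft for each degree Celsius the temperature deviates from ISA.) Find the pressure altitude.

9500 ft

DA = PA + 120 × (OAT − (15 − 2·PA/1000)) = PA + 120·OAT − 1800 + 0.24·PA = 1.24·PA + 120·OAT − 1800.
So 1.24·PA = 7580 − 120 × (-20) + 1800 = 11780.
PA = 11780 / 1.24 = 9500 ft.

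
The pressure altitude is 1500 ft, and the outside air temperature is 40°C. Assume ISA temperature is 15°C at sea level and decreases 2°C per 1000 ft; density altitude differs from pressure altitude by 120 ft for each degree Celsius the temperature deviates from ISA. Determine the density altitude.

4860 ft

ISA temperature at 1500 ft = 15 − 2 × (1500/1000) = 12°C.
ISA deviation = 40 − 12 = +28°C.
Density altitude = 1500 + 120 × (28) = 1500 + (+3360) = 4860 ft.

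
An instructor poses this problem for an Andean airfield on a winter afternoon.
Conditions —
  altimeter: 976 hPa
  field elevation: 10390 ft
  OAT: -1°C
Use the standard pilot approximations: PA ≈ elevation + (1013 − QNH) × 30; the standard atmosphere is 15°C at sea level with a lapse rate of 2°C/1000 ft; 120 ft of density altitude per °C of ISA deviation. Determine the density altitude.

12340 ft

Pressure altitude = 10390 + (1013 − 976) × 30 = 10390 + (+1110) = 11500 ft.
ISA temperature at 11500 ft = 15 − 2 × (11500/1000) = -8°C.
ISA deviation = -1 − (-8) = +7°C.
Density altitude = 11500 + 120 × (7) = 12340 ft.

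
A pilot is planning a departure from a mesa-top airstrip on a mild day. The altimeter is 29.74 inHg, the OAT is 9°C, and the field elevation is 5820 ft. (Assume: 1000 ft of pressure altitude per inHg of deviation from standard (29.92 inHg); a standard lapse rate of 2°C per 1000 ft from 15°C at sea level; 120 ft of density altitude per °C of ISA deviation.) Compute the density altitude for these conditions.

6720 ft

Pressure altitude = 5820 + (29.92 − 29.74) × 1000 = 5820 + (+180) = 6000 ft.
ISA temperature at 6000 ft = 15 − 2 × (6000/1000) = 3°C.
ISA deviation = 9 − 3 = +6°C.
Density altitude = 6000 + 120 × (6) = 6720 ft.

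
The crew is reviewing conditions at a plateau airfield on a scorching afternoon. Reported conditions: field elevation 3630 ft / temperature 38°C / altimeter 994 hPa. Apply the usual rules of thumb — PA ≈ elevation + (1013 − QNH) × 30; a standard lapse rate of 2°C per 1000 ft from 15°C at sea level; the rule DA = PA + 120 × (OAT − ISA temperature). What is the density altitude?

7968 ft

Pressure altitude = 3630 + (1013 − 994) × 30 = 3630 + (+570) = 4200 ft.
ISA temperature at 4200 ft = 15 − 2 × (4200/1000) = 6.6°C.
ISA deviation = 38 − 6.6 = +31.4°C.
Density altitude = 4200 + 120 × (31.4) = 7968 ft.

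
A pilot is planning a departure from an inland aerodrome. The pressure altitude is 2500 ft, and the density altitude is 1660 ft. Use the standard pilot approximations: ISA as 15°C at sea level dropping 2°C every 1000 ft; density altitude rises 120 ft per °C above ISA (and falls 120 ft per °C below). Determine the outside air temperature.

Density altitude − pressure altitude = 1660 − 2500 = -840 ft.
At 120 ft/°C that is an ISA deviation of -840/120 = -7°C.
ISA temperature at 2500 ft = 15 − 2 × (2500/1000) = 10°C.
OAT = ISA + deviation = 10 + (-7) = 3°C.

3°C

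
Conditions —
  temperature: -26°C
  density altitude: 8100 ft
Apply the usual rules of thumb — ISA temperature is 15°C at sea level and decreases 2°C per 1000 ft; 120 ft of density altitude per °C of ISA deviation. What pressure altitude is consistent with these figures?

DA = PA + 120 × (OAT − (15 − 2·PA/1000)) = PA + 120·OAT − 1800 + 0.24·PA = 1.24·PA + 120·OAT − 1800.
So 1.24·PA = 8100 − 120 × (-26) + 1800 = 13020.
PA = 13020 / 1.24 = 10500 ft.

10500 ft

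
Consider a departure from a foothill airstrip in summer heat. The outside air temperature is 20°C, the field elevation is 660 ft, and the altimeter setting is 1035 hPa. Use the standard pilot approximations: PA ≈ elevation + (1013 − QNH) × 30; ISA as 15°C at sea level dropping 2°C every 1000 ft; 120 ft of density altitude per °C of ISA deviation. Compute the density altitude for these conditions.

600 ft

Pressure altitude = 660 + (1013 − 1035) × 30 = 660 + (-660) = 0 ft.
ISA temperature at 0 ft = 15 − 2 × (0/1000) = 15°C.
ISA deviation = 20 − 15 = +5°C.
Density altitude = 0 + 120 × (5) = 600 ft.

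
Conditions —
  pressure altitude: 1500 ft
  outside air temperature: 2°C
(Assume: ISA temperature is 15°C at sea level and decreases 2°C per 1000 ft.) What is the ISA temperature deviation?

ISA-10°C

ISA temperature at 1500 ft = 15 − 2 × (1500/1000) = 12°C.
Deviation = OAT − ISA = 2 − 12 = -10°C.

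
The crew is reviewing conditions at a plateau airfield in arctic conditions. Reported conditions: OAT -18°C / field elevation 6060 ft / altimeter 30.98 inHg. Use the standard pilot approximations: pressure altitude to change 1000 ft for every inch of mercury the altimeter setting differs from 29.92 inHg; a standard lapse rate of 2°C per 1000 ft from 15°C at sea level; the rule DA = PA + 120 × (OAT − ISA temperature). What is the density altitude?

Pressure altitude = 6060 + (29.92 − 30.98) × 1000 = 6060 + (-1060) = 5000 ft.
ISA temperature at 5000 ft = 15 − 2 × (5000/1000) = 5°C.
ISA deviation = -18 − 5 = -23°C.
Density altitude = 5000 + 120 × (-23) = 2240 ft.

2240 ft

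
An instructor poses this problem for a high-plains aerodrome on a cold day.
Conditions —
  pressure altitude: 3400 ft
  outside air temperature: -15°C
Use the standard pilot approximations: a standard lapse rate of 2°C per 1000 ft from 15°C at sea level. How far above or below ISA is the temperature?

ISA-23.2°C

ISA temperature at 3400 ft = 15 − 2 × (3400/1000) = 8.2°C.
Deviation = OAT − ISA = -15 − 8.2 = -23.2°C.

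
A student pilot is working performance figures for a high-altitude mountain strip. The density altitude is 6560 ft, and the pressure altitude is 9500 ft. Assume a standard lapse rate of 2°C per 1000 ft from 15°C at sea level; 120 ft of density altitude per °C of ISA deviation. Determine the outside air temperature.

-28.5°C

Density altitude − pressure altitude = 6560 − 9500 = -2940 ft.
At 120 ft/°C that is an ISA deviation of -2940/120 = -24.5°C.
ISA temperature at 9500 ft = 15 − 2 × (9500/1000) = -4°C.
OAT = ISA + deviation = -4 + (-24.5) = -28.5°C.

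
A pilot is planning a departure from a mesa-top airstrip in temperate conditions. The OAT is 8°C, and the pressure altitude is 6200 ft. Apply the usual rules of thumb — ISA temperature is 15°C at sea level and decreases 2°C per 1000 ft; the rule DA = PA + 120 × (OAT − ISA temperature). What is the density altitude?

ISA temperature at 6200 ft = 15 − 2 × (6200/1000) = 2.6°C.
ISA deviation = 8 − 2.6 = +5.4°C.
Density altitude = 6200 + 120 × (5.4) = 6200 + (+648) = 6848 ft.

6848 ft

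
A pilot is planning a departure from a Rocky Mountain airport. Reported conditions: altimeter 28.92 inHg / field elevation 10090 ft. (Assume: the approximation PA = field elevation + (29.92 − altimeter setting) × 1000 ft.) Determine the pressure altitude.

Pressure correction = (29.92 − 28.92) × 1000 = +1000 ft.
Pressure altitude = 10090 + (+1000) = 11090 ft.

11090 ft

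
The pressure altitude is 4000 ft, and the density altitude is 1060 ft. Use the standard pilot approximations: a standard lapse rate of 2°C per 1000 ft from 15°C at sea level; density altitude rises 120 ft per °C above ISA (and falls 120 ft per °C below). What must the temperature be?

-17.5°C

Density altitude − pressure altitude = 1060 − 4000 = -2940 ft.
At 120 ft/°C that is an ISA deviation of -2940/120 = -24.5°C.
ISA temperature at 4000 ft = 15 − 2 × (4000/1000) = 7°C.
OAT = ISA + deviation = 7 + (-24.5) = -17.5°C.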